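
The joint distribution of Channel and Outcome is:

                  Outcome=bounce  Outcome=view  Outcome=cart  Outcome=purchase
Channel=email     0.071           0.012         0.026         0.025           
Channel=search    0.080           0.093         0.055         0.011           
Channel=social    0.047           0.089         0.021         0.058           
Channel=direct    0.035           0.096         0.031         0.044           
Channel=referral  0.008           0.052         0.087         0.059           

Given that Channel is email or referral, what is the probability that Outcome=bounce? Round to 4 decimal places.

0.2324

P(Channel=email) = 0.071 + 0.012 + 0.026 + 0.025 = 0.134.
P(Channel=referral) = 0.008 + 0.052 + 0.087 + 0.059 = 0.206.
P(Channel ∈ {email, referral}) = 0.134 + 0.206 = 0.340; P(Outcome=bounce, Channel ∈ {email, referral}) = 0.071 + 0.008 = 0.079.
P(Outcome=bounce | Channel ∈ {email, referral}) = 0.079/0.340 = 0.2324.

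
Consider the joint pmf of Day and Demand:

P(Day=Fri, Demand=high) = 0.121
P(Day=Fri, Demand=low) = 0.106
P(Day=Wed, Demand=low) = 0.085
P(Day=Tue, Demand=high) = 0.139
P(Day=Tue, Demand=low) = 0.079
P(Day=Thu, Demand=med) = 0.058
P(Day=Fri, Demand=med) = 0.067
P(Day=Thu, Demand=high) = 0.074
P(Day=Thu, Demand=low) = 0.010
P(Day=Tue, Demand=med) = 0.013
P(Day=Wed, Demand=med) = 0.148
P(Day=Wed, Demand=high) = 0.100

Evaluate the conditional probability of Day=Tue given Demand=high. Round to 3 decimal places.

P(Demand=high) = 0.139 + 0.100 + 0.074 + 0.121 = 0.434.
P(Day=Tue | Demand=high) = 0.139/0.434 = 0.320.

0.320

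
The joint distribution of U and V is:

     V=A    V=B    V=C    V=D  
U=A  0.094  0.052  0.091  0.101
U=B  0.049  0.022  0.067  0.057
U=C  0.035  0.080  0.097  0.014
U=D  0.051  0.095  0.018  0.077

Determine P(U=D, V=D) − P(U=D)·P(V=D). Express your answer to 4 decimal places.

P(U=D) = 0.051 + 0.095 + 0.018 + 0.077 = 0.241.
P(V=D) = 0.101 + 0.057 + 0.014 + 0.077 = 0.249.
P(U=D, V=D) − P(U=D)P(V=D) = 0.077 − 0.241×0.249 = 0.0170.

0.0170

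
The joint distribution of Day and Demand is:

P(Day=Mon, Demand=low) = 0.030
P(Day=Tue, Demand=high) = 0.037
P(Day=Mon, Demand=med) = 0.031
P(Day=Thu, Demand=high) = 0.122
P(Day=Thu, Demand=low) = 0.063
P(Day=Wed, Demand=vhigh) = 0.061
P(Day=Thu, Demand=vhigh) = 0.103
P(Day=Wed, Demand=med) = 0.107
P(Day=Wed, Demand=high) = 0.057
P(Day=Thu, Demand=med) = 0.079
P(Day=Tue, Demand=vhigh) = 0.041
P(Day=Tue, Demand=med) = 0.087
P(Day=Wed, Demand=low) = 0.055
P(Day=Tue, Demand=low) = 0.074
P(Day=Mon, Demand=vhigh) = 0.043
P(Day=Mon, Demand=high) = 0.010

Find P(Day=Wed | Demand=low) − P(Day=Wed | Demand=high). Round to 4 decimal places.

P(Demand=low) = 0.030 + 0.074 + 0.055 + 0.063 = 0.222; P(Day=Wed | Demand=low) = 0.055/0.222 = 0.24775.
P(Demand=high) = 0.010 + 0.037 + 0.057 + 0.122 = 0.226; P(Day=Wed | Demand=high) = 0.057/0.226 = 0.25221.
Difference = -0.0045.

-0.0045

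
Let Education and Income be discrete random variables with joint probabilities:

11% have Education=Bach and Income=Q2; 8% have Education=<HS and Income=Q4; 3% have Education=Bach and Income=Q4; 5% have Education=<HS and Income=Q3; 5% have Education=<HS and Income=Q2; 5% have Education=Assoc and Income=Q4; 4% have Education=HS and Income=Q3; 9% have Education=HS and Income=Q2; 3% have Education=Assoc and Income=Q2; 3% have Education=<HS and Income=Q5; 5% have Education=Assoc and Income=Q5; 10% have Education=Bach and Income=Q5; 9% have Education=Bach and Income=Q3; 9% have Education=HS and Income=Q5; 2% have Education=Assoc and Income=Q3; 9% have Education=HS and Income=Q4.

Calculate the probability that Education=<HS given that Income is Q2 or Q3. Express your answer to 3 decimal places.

0.208

P(Income=Q2) = 0.05 + 0.09 + 0.03 + 0.11 = 0.28.
P(Income=Q3) = 0.05 + 0.04 + 0.02 + 0.09 = 0.20.
P(Income ∈ {Q2, Q3}) = 0.28 + 0.20 = 0.48; P(Education=<HS, Income ∈ {Q2, Q3}) = 0.05 + 0.05 = 0.10.
P(Education=<HS | Income ∈ {Q2, Q3}) = 0.10/0.48 = 0.208.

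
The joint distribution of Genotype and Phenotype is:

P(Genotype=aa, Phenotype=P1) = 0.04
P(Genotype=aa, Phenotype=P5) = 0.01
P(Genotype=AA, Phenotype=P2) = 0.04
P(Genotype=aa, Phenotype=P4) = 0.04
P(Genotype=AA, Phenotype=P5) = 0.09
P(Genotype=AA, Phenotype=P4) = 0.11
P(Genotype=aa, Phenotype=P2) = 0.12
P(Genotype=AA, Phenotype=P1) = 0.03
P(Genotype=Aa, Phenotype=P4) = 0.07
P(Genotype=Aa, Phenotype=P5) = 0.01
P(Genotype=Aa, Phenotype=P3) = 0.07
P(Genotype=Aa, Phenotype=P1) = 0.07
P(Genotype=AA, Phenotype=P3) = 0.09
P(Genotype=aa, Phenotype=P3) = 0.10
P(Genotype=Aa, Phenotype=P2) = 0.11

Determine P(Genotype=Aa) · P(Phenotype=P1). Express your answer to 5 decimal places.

0.04620

P(Genotype=Aa) = 0.07 + 0.11 + 0.07 + 0.07 + 0.01 = 0.33.
P(Phenotype=P1) = 0.03 + 0.07 + 0.04 = 0.14.
Product: 0.33 × 0.14 = 0.04620.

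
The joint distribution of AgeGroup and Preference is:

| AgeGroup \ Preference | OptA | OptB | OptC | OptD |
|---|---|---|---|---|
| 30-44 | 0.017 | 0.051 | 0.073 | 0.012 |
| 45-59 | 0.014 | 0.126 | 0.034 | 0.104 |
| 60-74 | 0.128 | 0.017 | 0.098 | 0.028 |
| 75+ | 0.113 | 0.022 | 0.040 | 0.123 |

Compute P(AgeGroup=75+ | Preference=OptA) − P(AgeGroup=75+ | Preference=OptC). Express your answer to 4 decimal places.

0.2522

P(Preference=OptA) = 0.017 + 0.014 + 0.128 + 0.113 = 0.272; P(AgeGroup=75+ | Preference=OptA) = 0.113/0.272 = 0.41544.
P(Preference=OptC) = 0.073 + 0.034 + 0.098 + 0.040 = 0.245; P(AgeGroup=75+ | Preference=OptC) = 0.040/0.245 = 0.16327.
Difference = 0.2522.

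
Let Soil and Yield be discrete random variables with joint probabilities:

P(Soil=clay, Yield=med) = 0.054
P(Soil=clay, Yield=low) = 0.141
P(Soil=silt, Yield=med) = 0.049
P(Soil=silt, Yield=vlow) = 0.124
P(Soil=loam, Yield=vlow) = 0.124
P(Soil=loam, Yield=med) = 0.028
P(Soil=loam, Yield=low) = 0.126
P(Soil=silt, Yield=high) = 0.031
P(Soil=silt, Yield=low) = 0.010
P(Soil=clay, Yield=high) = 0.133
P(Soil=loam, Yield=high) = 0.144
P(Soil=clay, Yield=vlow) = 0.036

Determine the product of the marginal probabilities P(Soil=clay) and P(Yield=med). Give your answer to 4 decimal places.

P(Soil=clay) = 0.036 + 0.141 + 0.054 + 0.133 = 0.364.
P(Yield=med) = 0.028 + 0.054 + 0.049 = 0.131.
Product: 0.364 × 0.131 = 0.0477.

0.0477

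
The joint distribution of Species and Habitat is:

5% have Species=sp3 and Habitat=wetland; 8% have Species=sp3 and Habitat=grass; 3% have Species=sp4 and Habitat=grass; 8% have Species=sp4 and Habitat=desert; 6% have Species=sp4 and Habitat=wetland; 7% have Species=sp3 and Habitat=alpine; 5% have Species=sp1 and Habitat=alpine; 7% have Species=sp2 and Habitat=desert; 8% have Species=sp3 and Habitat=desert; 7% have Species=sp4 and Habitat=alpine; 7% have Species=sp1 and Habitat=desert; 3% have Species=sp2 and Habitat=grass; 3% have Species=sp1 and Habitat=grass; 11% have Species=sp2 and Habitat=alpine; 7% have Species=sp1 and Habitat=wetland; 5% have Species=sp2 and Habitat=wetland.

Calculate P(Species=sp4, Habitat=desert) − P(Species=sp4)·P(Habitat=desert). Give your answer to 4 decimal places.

P(Species=sp4) = 0.03 + 0.06 + 0.08 + 0.07 = 0.24.
P(Habitat=desert) = 0.07 + 0.07 + 0.08 + 0.08 = 0.30.
P(Species=sp4, Habitat=desert) − P(Species=sp4)P(Habitat=desert) = 0.08 − 0.24×0.30 = 0.0080.

0.0080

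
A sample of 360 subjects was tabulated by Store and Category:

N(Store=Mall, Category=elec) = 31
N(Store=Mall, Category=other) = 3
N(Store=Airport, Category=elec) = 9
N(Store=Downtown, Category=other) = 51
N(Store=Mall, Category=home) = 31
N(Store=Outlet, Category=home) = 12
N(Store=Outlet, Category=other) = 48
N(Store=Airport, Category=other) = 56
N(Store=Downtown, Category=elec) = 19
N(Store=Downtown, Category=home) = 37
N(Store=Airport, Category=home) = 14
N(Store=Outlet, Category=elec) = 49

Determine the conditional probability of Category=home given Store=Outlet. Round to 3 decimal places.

Total with Store=Outlet: 49 + 12 + 48 = 109.
P(Category=home | Store=Outlet) = 12/109 = 0.110.

0.110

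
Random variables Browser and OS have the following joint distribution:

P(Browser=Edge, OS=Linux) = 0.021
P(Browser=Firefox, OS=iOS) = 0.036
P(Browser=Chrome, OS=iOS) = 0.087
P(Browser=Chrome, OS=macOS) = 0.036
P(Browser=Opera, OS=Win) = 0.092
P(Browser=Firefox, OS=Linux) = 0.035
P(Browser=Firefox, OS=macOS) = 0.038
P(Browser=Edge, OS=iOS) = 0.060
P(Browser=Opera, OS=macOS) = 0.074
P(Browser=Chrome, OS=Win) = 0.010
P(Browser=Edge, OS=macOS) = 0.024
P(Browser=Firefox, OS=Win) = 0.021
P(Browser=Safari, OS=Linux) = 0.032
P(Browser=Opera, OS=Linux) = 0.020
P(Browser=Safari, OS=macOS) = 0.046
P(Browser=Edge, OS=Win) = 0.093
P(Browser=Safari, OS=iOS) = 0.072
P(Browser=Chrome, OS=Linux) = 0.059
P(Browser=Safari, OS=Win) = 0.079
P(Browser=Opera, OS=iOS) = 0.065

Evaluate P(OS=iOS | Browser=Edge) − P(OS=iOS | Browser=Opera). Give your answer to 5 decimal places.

P(Browser=Edge) = 0.093 + 0.024 + 0.021 + 0.060 = 0.198; P(OS=iOS | Browser=Edge) = 0.060/0.198 = 0.303030.
P(Browser=Opera) = 0.092 + 0.074 + 0.020 + 0.065 = 0.251; P(OS=iOS | Browser=Opera) = 0.065/0.251 = 0.258964.
Difference = 0.04407.

0.04407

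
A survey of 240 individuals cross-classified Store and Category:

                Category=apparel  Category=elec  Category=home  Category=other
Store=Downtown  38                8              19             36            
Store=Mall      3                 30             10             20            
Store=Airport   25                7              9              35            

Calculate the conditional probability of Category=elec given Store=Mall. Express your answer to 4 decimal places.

Total with Store=Mall: 3 + 30 + 10 + 20 = 63.
P(Category=elec | Store=Mall) = 30/63 = 0.4762.

0.4762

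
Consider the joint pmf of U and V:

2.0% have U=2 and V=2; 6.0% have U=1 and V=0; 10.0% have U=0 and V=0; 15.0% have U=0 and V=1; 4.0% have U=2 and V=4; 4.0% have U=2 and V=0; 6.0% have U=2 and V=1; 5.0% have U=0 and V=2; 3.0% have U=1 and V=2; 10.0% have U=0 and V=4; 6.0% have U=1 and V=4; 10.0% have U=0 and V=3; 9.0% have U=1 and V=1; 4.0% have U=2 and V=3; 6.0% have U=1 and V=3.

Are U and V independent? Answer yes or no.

Every cell satisfies P(U,V) = P(U)·P(V). For instance P(U=1) = 0.300, P(V=4) = 0.200, and 0.300×0.200 = 0.060 matches the joint entry. So U and V are independent.

yes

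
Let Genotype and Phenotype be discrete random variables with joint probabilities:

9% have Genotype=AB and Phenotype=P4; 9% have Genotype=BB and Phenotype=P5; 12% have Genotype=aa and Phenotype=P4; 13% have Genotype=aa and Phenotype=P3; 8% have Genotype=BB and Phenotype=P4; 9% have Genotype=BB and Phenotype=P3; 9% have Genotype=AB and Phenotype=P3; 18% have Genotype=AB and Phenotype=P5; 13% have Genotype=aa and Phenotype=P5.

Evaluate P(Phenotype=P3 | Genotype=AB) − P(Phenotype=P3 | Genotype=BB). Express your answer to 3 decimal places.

P(Genotype=AB) = 0.09 + 0.09 + 0.18 = 0.36; P(Phenotype=P3 | Genotype=AB) = 0.09/0.36 = 0.2500.
P(Genotype=BB) = 0.09 + 0.08 + 0.09 = 0.26; P(Phenotype=P3 | Genotype=BB) = 0.09/0.26 = 0.3462.
Difference = -0.096.

-0.096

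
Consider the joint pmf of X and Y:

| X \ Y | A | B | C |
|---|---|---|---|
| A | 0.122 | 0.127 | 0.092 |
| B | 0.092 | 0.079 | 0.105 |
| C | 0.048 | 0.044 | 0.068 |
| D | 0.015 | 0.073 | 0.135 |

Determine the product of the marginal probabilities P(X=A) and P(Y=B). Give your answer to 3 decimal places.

0.110

P(X=A) = 0.122 + 0.127 + 0.092 = 0.341.
P(Y=B) = 0.127 + 0.079 + 0.044 + 0.073 = 0.323.
Product: 0.341 × 0.323 = 0.110.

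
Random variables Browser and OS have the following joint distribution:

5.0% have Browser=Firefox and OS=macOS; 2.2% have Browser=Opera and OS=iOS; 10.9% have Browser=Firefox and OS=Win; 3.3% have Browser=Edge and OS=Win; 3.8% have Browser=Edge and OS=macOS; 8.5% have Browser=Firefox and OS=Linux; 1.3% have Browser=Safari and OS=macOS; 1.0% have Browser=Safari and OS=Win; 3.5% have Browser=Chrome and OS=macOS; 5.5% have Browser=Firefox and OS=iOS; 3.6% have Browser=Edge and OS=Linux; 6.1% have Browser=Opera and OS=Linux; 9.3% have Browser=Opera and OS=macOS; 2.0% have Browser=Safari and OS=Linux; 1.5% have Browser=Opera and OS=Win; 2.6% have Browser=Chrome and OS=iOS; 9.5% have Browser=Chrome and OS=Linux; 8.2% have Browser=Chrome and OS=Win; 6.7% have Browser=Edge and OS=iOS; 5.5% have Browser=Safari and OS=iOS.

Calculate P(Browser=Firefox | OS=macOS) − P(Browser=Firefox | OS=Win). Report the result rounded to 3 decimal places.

P(OS=macOS) = 0.035 + 0.050 + 0.013 + 0.038 + 0.093 = 0.229; P(Browser=Firefox | OS=macOS) = 0.050/0.229 = 0.2183.
P(OS=Win) = 0.082 + 0.109 + 0.010 + 0.033 + 0.015 = 0.249; P(Browser=Firefox | OS=Win) = 0.109/0.249 = 0.4378.
Difference = -0.219.

-0.219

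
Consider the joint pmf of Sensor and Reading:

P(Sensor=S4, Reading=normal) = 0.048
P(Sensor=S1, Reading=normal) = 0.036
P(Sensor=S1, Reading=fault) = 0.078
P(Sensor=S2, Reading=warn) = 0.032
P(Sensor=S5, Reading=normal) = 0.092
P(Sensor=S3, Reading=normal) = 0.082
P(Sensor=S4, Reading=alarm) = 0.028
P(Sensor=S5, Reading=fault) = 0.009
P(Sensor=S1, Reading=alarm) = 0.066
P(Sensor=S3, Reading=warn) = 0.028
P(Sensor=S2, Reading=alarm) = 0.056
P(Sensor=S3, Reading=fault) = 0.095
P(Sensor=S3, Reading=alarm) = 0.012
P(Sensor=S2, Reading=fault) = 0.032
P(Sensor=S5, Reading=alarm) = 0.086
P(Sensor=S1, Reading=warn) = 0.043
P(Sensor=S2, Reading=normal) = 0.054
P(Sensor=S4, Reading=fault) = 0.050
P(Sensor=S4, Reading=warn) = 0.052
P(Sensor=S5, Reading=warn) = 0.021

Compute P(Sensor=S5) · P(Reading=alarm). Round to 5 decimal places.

0.05158

P(Sensor=S5) = 0.092 + 0.021 + 0.086 + 0.009 = 0.208.
P(Reading=alarm) = 0.066 + 0.056 + 0.012 + 0.028 + 0.086 = 0.248.
Product: 0.208 × 0.248 = 0.05158.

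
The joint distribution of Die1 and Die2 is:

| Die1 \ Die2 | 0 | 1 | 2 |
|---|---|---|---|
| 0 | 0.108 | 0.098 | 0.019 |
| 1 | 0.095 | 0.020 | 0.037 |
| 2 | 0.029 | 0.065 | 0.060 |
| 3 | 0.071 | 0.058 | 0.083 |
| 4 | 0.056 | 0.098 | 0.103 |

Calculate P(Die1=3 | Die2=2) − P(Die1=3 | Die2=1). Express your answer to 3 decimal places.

P(Die2=2) = 0.019 + 0.037 + 0.060 + 0.083 + 0.103 = 0.302; P(Die1=3 | Die2=2) = 0.083/0.302 = 0.2748.
P(Die2=1) = 0.098 + 0.020 + 0.065 + 0.058 + 0.098 = 0.339; P(Die1=3 | Die2=1) = 0.058/0.339 = 0.1711.
Difference = 0.104.

0.104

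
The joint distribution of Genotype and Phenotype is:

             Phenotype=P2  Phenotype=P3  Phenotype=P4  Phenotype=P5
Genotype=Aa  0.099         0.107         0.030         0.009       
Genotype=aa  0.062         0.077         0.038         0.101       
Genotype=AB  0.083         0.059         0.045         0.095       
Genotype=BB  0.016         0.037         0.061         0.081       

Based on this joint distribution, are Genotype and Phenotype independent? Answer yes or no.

no

P(Genotype=Aa) = 0.245 and P(Phenotype=P5) = 0.286, so their product is 0.07007, but P(Genotype=Aa, Phenotype=P5) = 0.009. Since these differ, Genotype and Phenotype are not independent.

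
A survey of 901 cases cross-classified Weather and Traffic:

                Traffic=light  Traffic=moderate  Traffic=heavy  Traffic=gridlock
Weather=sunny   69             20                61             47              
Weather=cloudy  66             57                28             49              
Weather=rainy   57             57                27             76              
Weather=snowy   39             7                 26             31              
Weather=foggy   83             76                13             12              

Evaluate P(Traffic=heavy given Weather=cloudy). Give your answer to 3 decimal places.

0.140

Total with Weather=cloudy: 66 + 57 + 28 + 49 = 200.
P(Traffic=heavy | Weather=cloudy) = 28/200 = 0.140.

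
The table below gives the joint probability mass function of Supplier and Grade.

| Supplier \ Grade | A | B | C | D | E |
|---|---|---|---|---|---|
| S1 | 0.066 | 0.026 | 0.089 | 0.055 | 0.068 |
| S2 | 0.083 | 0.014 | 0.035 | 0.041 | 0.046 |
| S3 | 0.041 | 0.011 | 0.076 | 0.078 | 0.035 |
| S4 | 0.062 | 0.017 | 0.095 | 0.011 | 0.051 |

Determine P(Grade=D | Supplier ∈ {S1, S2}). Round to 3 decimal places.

P(Supplier=S1) = 0.066 + 0.026 + 0.089 + 0.055 + 0.068 = 0.304.
P(Supplier=S2) = 0.083 + 0.014 + 0.035 + 0.041 + 0.046 = 0.219.
P(Supplier ∈ {S1, S2}) = 0.304 + 0.219 = 0.523; P(Grade=D, Supplier ∈ {S1, S2}) = 0.055 + 0.041 = 0.096.
P(Grade=D | Supplier ∈ {S1, S2}) = 0.096/0.523 = 0.184.

0.184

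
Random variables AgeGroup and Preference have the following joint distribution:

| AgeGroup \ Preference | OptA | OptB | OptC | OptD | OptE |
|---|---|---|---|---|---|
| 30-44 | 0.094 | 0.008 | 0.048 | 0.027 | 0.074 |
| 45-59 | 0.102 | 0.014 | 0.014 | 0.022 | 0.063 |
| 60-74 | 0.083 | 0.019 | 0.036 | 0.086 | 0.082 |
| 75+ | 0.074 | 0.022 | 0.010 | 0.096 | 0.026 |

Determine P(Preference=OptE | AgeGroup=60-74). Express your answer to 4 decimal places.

0.2680

P(AgeGroup=60-74) = 0.083 + 0.019 + 0.036 + 0.086 + 0.082 = 0.306.
P(Preference=OptE | AgeGroup=60-74) = 0.082/0.306 = 0.2680.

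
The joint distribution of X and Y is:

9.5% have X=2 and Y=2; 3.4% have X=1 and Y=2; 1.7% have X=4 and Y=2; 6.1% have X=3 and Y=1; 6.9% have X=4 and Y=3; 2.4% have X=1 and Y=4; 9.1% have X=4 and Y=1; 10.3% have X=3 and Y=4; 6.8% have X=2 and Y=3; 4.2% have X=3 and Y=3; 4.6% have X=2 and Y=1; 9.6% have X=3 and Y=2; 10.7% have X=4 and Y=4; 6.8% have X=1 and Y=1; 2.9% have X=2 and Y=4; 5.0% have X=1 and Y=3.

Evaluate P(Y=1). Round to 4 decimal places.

P(Y=1) = 0.068 + 0.046 + 0.061 + 0.091 = 0.266.

0.2660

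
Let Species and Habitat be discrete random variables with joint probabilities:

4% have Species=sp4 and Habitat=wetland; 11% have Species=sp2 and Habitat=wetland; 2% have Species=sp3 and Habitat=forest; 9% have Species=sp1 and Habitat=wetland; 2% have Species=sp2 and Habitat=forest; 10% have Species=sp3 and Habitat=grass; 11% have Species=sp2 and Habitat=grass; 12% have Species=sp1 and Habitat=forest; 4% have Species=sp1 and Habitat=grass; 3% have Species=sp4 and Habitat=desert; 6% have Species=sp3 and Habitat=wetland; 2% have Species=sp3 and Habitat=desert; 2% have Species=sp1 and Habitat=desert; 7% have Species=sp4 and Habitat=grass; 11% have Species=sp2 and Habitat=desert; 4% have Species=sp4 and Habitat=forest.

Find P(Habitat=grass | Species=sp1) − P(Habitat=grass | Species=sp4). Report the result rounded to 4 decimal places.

-0.2407

P(Species=sp1) = 0.12 + 0.04 + 0.09 + 0.02 = 0.27; P(Habitat=grass | Species=sp1) = 0.04/0.27 = 0.14815.
P(Species=sp4) = 0.04 + 0.07 + 0.04 + 0.03 = 0.18; P(Habitat=grass | Species=sp4) = 0.07/0.18 = 0.38889.
Difference = -0.2407.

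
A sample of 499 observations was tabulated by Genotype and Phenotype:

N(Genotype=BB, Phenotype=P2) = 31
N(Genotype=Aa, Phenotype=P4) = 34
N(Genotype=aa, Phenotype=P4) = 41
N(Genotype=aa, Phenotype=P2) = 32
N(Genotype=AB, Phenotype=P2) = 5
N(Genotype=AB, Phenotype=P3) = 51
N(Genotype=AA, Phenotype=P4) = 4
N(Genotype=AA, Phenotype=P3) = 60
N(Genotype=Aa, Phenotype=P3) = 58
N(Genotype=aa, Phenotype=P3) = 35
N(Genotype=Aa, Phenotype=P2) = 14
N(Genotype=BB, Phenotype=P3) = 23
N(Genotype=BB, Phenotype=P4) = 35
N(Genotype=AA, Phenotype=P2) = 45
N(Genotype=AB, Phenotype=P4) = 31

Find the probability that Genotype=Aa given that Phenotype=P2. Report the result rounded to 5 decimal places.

Total with Phenotype=P2: 45 + 14 + 32 + 5 + 31 = 127.
P(Genotype=Aa | Phenotype=P2) = 14/127 = 0.11024.

0.11024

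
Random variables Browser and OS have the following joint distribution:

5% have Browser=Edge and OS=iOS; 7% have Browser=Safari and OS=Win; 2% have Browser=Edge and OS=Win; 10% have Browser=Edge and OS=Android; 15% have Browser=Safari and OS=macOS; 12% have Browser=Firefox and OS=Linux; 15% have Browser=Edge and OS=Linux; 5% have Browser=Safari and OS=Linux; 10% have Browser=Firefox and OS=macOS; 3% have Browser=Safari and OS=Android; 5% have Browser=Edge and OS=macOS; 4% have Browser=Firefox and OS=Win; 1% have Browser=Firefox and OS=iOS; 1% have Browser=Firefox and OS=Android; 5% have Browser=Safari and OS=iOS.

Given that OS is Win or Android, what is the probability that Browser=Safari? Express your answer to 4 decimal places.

P(OS=Win) = 0.04 + 0.07 + 0.02 = 0.13.
P(OS=Android) = 0.01 + 0.03 + 0.10 = 0.14.
P(OS ∈ {Win, Android}) = 0.13 + 0.14 = 0.27; P(Browser=Safari, OS ∈ {Win, Android}) = 0.07 + 0.03 = 0.10.
P(Browser=Safari | OS ∈ {Win, Android}) = 0.10/0.27 = 0.3704.

0.3704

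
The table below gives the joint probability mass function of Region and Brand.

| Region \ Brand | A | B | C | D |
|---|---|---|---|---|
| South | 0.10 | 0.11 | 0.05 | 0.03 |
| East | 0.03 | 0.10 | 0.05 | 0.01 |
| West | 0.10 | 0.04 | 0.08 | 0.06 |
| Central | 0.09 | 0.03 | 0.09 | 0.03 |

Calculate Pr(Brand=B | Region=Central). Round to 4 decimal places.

0.1250

P(Region=Central) = 0.09 + 0.03 + 0.09 + 0.03 = 0.24.
P(Brand=B | Region=Central) = 0.03/0.24 = 0.1250.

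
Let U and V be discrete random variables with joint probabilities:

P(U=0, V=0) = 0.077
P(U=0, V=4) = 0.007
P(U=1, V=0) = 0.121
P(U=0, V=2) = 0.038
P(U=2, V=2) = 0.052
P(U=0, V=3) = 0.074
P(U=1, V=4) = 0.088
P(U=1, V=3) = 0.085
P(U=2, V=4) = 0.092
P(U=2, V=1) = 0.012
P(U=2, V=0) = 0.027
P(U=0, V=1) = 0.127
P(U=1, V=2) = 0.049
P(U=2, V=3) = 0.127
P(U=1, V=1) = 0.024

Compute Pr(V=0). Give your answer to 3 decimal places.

P(V=0) = 0.077 + 0.121 + 0.027 = 0.225.

0.225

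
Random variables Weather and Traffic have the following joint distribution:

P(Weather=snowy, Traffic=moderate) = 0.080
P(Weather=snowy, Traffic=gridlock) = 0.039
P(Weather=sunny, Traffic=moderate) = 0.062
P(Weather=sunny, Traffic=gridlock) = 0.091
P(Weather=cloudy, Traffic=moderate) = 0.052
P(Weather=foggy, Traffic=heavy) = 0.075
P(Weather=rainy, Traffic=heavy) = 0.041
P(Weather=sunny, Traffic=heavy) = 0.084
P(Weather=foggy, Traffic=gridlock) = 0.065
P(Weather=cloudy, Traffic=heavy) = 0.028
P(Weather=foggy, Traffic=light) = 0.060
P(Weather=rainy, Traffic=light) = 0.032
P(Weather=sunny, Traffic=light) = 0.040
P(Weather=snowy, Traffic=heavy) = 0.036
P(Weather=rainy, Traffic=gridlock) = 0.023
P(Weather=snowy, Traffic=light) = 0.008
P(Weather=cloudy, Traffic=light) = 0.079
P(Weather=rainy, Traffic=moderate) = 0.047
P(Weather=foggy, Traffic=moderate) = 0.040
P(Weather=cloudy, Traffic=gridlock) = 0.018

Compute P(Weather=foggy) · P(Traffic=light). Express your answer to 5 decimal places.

P(Weather=foggy) = 0.060 + 0.040 + 0.075 + 0.065 = 0.240.
P(Traffic=light) = 0.040 + 0.079 + 0.032 + 0.008 + 0.060 = 0.219.
Product: 0.240 × 0.219 = 0.05256.

0.05256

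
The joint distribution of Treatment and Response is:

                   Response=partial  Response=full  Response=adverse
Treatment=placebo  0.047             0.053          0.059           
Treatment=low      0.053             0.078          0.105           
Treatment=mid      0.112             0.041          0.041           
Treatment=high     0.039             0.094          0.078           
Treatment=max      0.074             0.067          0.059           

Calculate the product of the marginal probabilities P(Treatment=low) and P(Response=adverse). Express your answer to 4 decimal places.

0.0807

P(Treatment=low) = 0.053 + 0.078 + 0.105 = 0.236.
P(Response=adverse) = 0.059 + 0.105 + 0.041 + 0.078 + 0.059 = 0.342.
Product: 0.236 × 0.342 = 0.0807.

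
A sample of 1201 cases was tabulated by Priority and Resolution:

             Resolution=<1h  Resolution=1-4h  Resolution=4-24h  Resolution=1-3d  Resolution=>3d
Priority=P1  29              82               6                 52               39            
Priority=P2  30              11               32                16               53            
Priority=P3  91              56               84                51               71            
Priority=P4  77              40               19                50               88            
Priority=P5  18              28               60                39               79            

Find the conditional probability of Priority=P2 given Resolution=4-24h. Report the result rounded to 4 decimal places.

Total with Resolution=4-24h: 6 + 32 + 84 + 19 + 60 = 201.
P(Priority=P2 | Resolution=4-24h) = 32/201 = 0.1592.

0.1592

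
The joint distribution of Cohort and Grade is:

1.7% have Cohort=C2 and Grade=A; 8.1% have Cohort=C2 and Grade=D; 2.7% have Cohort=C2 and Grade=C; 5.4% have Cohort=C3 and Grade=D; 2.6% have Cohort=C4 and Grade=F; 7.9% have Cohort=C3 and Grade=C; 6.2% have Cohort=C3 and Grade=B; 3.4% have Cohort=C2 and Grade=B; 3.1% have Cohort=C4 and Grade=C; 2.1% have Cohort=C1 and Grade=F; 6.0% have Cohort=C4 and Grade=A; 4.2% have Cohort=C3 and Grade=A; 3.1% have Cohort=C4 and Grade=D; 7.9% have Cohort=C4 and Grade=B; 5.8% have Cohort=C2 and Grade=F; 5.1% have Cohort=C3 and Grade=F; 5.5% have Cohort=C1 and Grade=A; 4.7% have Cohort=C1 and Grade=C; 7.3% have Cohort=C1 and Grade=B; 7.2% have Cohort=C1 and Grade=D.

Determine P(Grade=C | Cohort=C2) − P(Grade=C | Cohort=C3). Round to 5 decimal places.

-0.14988

P(Cohort=C2) = 0.017 + 0.034 + 0.027 + 0.081 + 0.058 = 0.217; P(Grade=C | Cohort=C2) = 0.027/0.217 = 0.124424.
P(Cohort=C3) = 0.042 + 0.062 + 0.079 + 0.054 + 0.051 = 0.288; P(Grade=C | Cohort=C3) = 0.079/0.288 = 0.274306.
Difference = -0.14988.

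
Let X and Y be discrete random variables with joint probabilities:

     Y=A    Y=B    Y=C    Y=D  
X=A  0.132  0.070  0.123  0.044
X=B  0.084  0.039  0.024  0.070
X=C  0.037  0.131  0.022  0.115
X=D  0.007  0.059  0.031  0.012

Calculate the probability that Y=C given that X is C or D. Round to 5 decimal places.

P(X=C) = 0.037 + 0.131 + 0.022 + 0.115 = 0.305.
P(X=D) = 0.007 + 0.059 + 0.031 + 0.012 = 0.109.
P(X ∈ {C, D}) = 0.305 + 0.109 = 0.414; P(Y=C, X ∈ {C, D}) = 0.022 + 0.031 = 0.053.
P(Y=C | X ∈ {C, D}) = 0.053/0.414 = 0.12802.

0.12802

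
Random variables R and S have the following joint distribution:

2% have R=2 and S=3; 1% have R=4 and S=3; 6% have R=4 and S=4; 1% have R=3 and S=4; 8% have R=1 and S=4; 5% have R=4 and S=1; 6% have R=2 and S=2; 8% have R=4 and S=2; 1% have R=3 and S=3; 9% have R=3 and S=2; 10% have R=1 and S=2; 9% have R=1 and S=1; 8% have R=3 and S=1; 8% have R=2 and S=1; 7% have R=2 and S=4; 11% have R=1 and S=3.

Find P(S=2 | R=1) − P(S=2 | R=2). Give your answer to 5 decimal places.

0.00229

P(R=1) = 0.09 + 0.10 + 0.11 + 0.08 = 0.38; P(S=2 | R=1) = 0.10/0.38 = 0.263158.
P(R=2) = 0.08 + 0.06 + 0.02 + 0.07 = 0.23; P(S=2 | R=2) = 0.06/0.23 = 0.260870.
Difference = 0.00229.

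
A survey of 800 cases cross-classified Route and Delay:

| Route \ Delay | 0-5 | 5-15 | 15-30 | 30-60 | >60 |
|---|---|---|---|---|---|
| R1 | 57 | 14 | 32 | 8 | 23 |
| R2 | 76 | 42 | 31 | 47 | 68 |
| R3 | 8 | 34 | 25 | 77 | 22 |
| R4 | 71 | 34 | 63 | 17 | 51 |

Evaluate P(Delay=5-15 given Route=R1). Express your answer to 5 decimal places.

0.10448

Total with Route=R1: 57 + 14 + 32 + 8 + 23 = 134.
P(Delay=5-15 | Route=R1) = 14/134 = 0.10448.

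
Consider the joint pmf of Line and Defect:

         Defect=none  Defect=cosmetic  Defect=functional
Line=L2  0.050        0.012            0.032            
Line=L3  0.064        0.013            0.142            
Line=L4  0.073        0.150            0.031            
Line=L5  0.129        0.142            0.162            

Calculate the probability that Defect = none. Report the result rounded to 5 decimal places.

P(Defect=none) = 0.050 + 0.064 + 0.073 + 0.129 = 0.316.

0.31600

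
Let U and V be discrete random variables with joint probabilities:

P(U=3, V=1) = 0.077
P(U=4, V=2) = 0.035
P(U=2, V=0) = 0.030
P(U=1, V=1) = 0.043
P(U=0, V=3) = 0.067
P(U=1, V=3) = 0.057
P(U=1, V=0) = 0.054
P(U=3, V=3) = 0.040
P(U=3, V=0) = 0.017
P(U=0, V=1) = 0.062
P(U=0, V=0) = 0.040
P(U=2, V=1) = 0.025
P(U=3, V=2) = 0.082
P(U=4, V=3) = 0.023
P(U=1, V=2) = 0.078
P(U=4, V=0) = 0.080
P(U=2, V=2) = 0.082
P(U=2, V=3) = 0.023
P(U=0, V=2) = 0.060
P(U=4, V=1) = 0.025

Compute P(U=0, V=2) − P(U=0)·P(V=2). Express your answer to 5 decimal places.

-0.01717

P(U=0) = 0.040 + 0.062 + 0.060 + 0.067 = 0.229.
P(V=2) = 0.060 + 0.078 + 0.082 + 0.082 + 0.035 = 0.337.
P(U=0, V=2) − P(U=0)P(V=2) = 0.060 − 0.229×0.337 = -0.01717.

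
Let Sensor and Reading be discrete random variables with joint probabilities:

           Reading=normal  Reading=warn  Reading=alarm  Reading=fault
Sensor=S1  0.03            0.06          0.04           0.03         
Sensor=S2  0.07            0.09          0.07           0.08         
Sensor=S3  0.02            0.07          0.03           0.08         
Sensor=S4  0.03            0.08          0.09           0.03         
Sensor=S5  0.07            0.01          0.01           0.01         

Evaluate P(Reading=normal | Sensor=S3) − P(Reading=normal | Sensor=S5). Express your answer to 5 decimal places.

-0.60000

P(Sensor=S3) = 0.02 + 0.07 + 0.03 + 0.08 = 0.20; P(Reading=normal | Sensor=S3) = 0.02/0.20 = 0.100000.
P(Sensor=S5) = 0.07 + 0.01 + 0.01 + 0.01 = 0.10; P(Reading=normal | Sensor=S5) = 0.07/0.10 = 0.700000.
Difference = -0.60000.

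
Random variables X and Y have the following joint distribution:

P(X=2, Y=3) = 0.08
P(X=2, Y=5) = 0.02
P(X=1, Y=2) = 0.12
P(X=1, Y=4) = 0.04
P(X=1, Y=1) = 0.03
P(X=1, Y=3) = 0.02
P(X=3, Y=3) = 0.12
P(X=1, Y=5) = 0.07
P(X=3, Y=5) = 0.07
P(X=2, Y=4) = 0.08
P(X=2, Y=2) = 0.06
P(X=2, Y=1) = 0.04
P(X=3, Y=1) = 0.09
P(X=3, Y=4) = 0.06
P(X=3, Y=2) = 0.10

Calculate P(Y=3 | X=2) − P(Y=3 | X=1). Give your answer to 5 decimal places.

P(X=2) = 0.04 + 0.06 + 0.08 + 0.08 + 0.02 = 0.28; P(Y=3 | X=2) = 0.08/0.28 = 0.285714.
P(X=1) = 0.03 + 0.12 + 0.02 + 0.04 + 0.07 = 0.28; P(Y=3 | X=1) = 0.02/0.28 = 0.071429.
Difference = 0.21429.

0.21429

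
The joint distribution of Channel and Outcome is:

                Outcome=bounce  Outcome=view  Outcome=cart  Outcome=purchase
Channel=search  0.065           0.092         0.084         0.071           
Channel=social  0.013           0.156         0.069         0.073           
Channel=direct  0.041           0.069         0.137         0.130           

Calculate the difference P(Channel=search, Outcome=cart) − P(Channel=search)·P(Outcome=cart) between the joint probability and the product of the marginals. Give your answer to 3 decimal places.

-0.006

P(Channel=search) = 0.065 + 0.092 + 0.084 + 0.071 = 0.312.
P(Outcome=cart) = 0.084 + 0.069 + 0.137 = 0.290.
P(Channel=search, Outcome=cart) − P(Channel=search)P(Outcome=cart) = 0.084 − 0.312×0.290 = -0.006.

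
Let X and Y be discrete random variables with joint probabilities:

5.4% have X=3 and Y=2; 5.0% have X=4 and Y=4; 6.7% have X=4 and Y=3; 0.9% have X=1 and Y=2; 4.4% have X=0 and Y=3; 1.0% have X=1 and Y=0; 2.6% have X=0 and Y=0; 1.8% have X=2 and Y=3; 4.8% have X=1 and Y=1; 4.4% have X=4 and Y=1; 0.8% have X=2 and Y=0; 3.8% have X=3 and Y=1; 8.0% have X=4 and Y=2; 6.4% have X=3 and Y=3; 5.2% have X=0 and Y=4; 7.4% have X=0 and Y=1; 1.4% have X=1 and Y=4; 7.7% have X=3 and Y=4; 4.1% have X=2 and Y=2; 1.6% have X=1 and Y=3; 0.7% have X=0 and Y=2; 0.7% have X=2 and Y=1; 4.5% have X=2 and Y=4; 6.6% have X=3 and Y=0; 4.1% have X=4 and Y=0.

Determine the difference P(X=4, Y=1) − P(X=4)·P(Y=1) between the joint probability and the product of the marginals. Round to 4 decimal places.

-0.0155

P(X=4) = 0.041 + 0.044 + 0.080 + 0.067 + 0.050 = 0.282.
P(Y=1) = 0.074 + 0.048 + 0.007 + 0.038 + 0.044 = 0.211.
P(X=4, Y=1) − P(X=4)P(Y=1) = 0.044 − 0.282×0.211 = -0.0155.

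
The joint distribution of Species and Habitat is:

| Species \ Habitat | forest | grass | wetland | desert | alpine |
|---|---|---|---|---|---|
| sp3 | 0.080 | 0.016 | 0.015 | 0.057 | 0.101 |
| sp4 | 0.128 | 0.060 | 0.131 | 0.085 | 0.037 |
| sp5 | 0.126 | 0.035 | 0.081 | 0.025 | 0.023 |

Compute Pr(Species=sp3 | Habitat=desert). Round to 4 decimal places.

P(Habitat=desert) = 0.057 + 0.085 + 0.025 = 0.167.
P(Species=sp3 | Habitat=desert) = 0.057/0.167 = 0.3413.

0.3413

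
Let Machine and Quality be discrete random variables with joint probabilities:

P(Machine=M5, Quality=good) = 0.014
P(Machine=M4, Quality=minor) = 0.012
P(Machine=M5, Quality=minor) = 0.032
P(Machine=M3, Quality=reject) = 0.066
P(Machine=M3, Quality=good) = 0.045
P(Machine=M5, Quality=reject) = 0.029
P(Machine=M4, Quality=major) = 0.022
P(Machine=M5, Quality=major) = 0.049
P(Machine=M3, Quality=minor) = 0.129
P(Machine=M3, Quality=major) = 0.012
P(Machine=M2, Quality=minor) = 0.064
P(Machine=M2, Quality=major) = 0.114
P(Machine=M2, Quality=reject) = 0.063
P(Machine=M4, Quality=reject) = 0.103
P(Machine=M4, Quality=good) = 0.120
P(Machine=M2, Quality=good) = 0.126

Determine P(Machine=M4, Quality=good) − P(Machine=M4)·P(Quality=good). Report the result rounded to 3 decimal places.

0.042

P(Machine=M4) = 0.120 + 0.012 + 0.022 + 0.103 = 0.257.
P(Quality=good) = 0.126 + 0.045 + 0.120 + 0.014 = 0.305.
P(Machine=M4, Quality=good) − P(Machine=M4)P(Quality=good) = 0.120 − 0.257×0.305 = 0.042.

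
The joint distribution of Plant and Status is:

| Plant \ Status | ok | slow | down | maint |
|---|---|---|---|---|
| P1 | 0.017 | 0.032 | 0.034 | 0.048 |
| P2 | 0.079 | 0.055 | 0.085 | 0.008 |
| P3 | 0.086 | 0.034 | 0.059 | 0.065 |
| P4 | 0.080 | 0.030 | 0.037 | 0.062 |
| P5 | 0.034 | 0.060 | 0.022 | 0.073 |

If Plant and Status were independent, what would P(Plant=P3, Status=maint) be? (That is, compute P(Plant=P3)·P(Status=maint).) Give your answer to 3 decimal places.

0.062

P(Plant=P3) = 0.086 + 0.034 + 0.059 + 0.065 = 0.244.
P(Status=maint) = 0.048 + 0.008 + 0.065 + 0.062 + 0.073 = 0.256.
Product: 0.244 × 0.256 = 0.062.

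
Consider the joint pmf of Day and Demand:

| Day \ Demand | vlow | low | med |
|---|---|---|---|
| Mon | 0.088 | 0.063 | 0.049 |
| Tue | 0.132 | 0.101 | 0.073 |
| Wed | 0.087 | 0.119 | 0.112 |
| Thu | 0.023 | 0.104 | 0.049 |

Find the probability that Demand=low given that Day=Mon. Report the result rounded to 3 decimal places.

0.315

P(Day=Mon) = 0.088 + 0.063 + 0.049 = 0.200.
P(Demand=low | Day=Mon) = 0.063/0.200 = 0.315.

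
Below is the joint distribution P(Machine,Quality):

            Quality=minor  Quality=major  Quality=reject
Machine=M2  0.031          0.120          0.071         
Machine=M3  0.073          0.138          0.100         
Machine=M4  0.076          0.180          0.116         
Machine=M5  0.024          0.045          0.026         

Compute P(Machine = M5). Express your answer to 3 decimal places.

0.095

P(Machine=M5) = 0.024 + 0.045 + 0.026 = 0.095.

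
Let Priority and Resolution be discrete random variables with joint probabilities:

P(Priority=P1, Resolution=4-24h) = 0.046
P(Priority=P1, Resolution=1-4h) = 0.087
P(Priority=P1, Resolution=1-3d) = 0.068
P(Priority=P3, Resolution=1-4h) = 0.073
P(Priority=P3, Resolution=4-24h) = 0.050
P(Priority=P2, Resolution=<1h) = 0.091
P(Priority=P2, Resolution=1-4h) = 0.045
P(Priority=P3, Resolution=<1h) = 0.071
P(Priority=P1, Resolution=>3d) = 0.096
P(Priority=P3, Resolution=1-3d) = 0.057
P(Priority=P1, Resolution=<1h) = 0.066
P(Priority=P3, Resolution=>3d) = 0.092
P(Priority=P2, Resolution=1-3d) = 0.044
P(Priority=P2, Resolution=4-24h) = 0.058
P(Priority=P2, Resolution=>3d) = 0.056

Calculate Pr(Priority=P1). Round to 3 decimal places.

0.363

P(Priority=P1) = 0.066 + 0.087 + 0.046 + 0.068 + 0.096 = 0.363.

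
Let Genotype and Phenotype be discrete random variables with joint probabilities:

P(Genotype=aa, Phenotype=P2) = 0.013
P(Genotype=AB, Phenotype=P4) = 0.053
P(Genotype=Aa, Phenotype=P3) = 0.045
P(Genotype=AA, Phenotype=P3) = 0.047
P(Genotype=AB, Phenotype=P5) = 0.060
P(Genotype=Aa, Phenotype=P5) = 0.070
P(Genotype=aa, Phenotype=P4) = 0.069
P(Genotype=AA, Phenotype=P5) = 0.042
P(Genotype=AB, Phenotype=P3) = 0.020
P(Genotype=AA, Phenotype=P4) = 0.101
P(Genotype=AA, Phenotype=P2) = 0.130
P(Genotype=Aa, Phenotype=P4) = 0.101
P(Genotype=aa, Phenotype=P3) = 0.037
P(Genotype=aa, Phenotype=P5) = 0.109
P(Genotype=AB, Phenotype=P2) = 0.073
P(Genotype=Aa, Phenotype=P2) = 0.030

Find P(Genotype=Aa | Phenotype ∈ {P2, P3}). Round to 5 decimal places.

P(Phenotype=P2) = 0.130 + 0.030 + 0.013 + 0.073 = 0.246.
P(Phenotype=P3) = 0.047 + 0.045 + 0.037 + 0.020 = 0.149.
P(Phenotype ∈ {P2, P3}) = 0.246 + 0.149 = 0.395; P(Genotype=Aa, Phenotype ∈ {P2, P3}) = 0.030 + 0.045 = 0.075.
P(Genotype=Aa | Phenotype ∈ {P2, P3}) = 0.075/0.395 = 0.18987.

0.18987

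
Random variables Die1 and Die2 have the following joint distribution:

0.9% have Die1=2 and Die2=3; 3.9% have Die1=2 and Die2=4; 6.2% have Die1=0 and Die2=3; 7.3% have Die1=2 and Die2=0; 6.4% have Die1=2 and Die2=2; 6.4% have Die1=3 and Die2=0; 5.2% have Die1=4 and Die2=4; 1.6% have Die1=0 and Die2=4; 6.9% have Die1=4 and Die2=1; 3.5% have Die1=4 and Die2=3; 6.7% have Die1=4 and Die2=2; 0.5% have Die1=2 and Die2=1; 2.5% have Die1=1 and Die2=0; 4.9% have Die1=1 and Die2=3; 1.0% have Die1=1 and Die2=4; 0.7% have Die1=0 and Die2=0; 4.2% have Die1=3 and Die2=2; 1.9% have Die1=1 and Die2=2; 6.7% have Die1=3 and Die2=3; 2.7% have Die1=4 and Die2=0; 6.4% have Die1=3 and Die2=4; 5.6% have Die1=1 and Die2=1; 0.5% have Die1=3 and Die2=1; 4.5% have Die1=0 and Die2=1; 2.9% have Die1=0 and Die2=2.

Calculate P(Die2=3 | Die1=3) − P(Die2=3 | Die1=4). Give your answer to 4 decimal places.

P(Die1=3) = 0.064 + 0.005 + 0.042 + 0.067 + 0.064 = 0.242; P(Die2=3 | Die1=3) = 0.067/0.242 = 0.27686.
P(Die1=4) = 0.027 + 0.069 + 0.067 + 0.035 + 0.052 = 0.250; P(Die2=3 | Die1=4) = 0.035/0.250 = 0.14000.
Difference = 0.1369.

0.1369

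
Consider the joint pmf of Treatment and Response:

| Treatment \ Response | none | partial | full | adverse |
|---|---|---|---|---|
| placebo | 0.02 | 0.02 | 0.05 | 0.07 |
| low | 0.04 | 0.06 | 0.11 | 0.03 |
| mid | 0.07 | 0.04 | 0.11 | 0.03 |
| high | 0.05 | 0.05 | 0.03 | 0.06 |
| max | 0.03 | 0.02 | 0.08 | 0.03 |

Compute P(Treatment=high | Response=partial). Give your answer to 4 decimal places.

0.2632

P(Response=partial) = 0.02 + 0.06 + 0.04 + 0.05 + 0.02 = 0.19.
P(Treatment=high | Response=partial) = 0.05/0.19 = 0.2632.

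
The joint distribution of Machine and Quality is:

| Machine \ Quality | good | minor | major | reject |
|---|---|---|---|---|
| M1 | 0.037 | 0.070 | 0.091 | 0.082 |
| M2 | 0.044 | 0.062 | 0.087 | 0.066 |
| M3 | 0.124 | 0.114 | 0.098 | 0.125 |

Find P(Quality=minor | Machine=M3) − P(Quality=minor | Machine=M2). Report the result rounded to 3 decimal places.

0.008

P(Machine=M3) = 0.124 + 0.114 + 0.098 + 0.125 = 0.461; P(Quality=minor | Machine=M3) = 0.114/0.461 = 0.2473.
P(Machine=M2) = 0.044 + 0.062 + 0.087 + 0.066 = 0.259; P(Quality=minor | Machine=M2) = 0.062/0.259 = 0.2394.
Difference = 0.008.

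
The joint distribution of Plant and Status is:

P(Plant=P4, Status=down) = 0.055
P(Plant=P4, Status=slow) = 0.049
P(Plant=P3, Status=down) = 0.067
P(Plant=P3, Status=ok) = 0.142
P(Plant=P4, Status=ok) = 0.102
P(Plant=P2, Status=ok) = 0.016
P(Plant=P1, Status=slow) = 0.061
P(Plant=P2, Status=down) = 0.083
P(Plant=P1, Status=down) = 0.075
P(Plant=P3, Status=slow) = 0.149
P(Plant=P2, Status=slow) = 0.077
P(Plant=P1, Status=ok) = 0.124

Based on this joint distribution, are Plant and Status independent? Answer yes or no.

no

P(Plant=P2) = 0.176 and P(Status=ok) = 0.384, so their product is 0.06758, but P(Plant=P2, Status=ok) = 0.016. Since these differ, Plant and Status are not independent.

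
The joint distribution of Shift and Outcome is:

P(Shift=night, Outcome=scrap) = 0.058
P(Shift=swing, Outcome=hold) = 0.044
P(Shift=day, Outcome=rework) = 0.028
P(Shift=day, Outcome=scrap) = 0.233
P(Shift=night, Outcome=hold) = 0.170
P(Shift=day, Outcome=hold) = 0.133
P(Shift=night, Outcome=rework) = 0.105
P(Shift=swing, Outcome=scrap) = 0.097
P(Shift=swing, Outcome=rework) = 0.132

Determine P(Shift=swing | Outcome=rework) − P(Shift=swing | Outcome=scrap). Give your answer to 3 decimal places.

0.248

P(Outcome=rework) = 0.028 + 0.132 + 0.105 = 0.265; P(Shift=swing | Outcome=rework) = 0.132/0.265 = 0.4981.
P(Outcome=scrap) = 0.233 + 0.097 + 0.058 = 0.388; P(Shift=swing | Outcome=scrap) = 0.097/0.388 = 0.2500.
Difference = 0.248.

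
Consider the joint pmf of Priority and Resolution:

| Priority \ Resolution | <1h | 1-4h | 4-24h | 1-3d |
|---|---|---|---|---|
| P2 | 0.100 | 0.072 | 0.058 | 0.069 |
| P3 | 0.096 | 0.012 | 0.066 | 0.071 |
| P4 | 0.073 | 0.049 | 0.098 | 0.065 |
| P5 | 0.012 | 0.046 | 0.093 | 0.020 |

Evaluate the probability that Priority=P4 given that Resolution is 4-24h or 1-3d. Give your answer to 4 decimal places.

P(Resolution=4-24h) = 0.058 + 0.066 + 0.098 + 0.093 = 0.315.
P(Resolution=1-3d) = 0.069 + 0.071 + 0.065 + 0.020 = 0.225.
P(Resolution ∈ {4-24h, 1-3d}) = 0.315 + 0.225 = 0.540; P(Priority=P4, Resolution ∈ {4-24h, 1-3d}) = 0.098 + 0.065 = 0.163.
P(Priority=P4 | Resolution ∈ {4-24h, 1-3d}) = 0.163/0.540 = 0.3019.

0.3019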